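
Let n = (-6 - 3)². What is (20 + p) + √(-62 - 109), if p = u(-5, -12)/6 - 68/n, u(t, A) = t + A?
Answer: 2645/162 + 3*I*√19 ≈ 16.327 + 13.077*I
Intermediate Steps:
u(t, A) = A + t
n = 81 (n = (-9)² = 81)
p = -595/162 (p = (-12 - 5)/6 - 68/81 = -17*⅙ - 68*1/81 = -17/6 - 68/81 = -595/162 ≈ -3.6728)
(20 + p) + √(-62 - 109) = (20 - 595/162) + √(-62 - 109) = 2645/162 + √(-171) = 2645/162 + 3*I*√19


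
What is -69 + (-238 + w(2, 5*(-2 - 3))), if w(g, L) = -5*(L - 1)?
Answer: -177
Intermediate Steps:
w(g, L) = 5 - 5*L (w(g, L) = -5*(-1 + L) = 5 - 5*L)
-69 + (-238 + w(2, 5*(-2 - 3))) = -69 + (-238 + (5 - 25*(-2 - 3))) = -69 + (-238 + (5 - 25*(-5))) = -69 + (-238 + (5 - 5*(-25))) = -69 + (-238 + (5 + 125)) = -69 + (-238 + 130) = -69 - 108 = -177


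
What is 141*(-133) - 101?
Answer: -18854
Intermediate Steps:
141*(-133) - 101 = -18753 - 101 = -18854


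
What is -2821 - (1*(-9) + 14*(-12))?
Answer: -2644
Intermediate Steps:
-2821 - (1*(-9) + 14*(-12)) = -2821 - (-9 - 168) = -2821 - 1*(-177) = -2821 + 177 = -2644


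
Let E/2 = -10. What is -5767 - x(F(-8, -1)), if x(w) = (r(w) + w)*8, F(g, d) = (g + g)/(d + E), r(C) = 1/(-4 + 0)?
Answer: -121193/21 ≈ -5771.1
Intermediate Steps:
E = -20 (E = 2*(-10) = -20)
r(C) = -¼ (r(C) = 1/(-4) = -¼)
F(g, d) = 2*g/(-20 + d) (F(g, d) = (g + g)/(d - 20) = (2*g)/(-20 + d) = 2*g/(-20 + d))
x(w) = -2 + 8*w (x(w) = (-¼ + w)*8 = -2 + 8*w)
-5767 - x(F(-8, -1)) = -5767 - (-2 + 8*(2*(-8)/(-20 - 1))) = -5767 - (-2 + 8*(2*(-8)/(-21))) = -5767 - (-2 + 8*(2*(-8)*(-1/21))) = -5767 - (-2 + 8*(16/21)) = -5767 - (-2 + 128/21) = -5767 - 1*86/21 = -5767 - 86/21 = -121193/21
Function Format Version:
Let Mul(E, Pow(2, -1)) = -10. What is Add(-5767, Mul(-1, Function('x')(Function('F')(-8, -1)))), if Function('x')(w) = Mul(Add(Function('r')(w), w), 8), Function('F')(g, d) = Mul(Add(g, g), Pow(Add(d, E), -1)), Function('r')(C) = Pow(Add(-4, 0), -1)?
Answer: Rational(-121193, 21) ≈ -5771.1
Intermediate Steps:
E = -20 (E = Mul(2, -10) = -20)
Function('r')(C) = Rational(-1, 4) (Function('r')(C) = Pow(-4, -1) = Rational(-1, 4))
Function('F')(g, d) = Mul(2, g, Pow(Add(-20, d), -1)) (Function('F')(g, d) = Mul(Add(g, g), Pow(Add(d, -20), -1)) = Mul(Mul(2, g), Pow(Add(-20, d), -1)) = Mul(2, g, Pow(Add(-20, d), -1)))
Function('x')(w) = Add(-2, Mul(8, w)) (Function('x')(w) = Mul(Add(Rational(-1, 4), w), 8) = Add(-2, Mul(8, w)))
Add(-5767, Mul(-1, Function('x')(Function('F')(-8, -1)))) = Add(-5767, Mul(-1, Add(-2, Mul(8, Mul(2, -8, Pow(Add(-20, -1), -1)))))) = Add(-5767, Mul(-1, Add(-2, Mul(8, Mul(2, -8, Pow(-21, -1)))))) = Add(-5767, Mul(-1, Add(-2, Mul(8, Mul(2, -8, Rational(-1, 21)))))) = Add(-5767, Mul(-1, Add(-2, Mul(8, Rational(16, 21))))) = Add(-5767, Mul(-1, Add(-2, Rational(128, 21)))) = Add(-5767, Mul(-1, Rational(86, 21))) = Add(-5767, Rational(-86, 21)) = Rational(-121193, 21)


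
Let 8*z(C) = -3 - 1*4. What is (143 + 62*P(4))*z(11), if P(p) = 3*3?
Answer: -4907/8 ≈ -613.38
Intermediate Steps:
P(p) = 9
z(C) = -7/8 (z(C) = (-3 - 1*4)/8 = (-3 - 4)/8 = (⅛)*(-7) = -7/8)
(143 + 62*P(4))*z(11) = (143 + 62*9)*(-7/8) = (143 + 558)*(-7/8) = 701*(-7/8) = -4907/8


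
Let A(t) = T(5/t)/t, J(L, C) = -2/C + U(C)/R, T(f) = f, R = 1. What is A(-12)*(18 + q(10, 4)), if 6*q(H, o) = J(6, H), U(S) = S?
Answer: 589/864 ≈ 0.68171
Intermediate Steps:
J(L, C) = C - 2/C (J(L, C) = -2/C + C/1 = -2/C + C*1 = -2/C + C = C - 2/C)
q(H, o) = -1/(3*H) + H/6 (q(H, o) = (H - 2/H)/6 = -1/(3*H) + H/6)
A(t) = 5/t² (A(t) = (5/t)/t = 5/t²)
A(-12)*(18 + q(10, 4)) = (5/(-12)²)*(18 + (⅙)*(-2 + 10²)/10) = (5*(1/144))*(18 + (⅙)*(⅒)*(-2 + 100)) = 5*(18 + (⅙)*(⅒)*98)/144 = 5*(18 + 49/30)/144 = (5/144)*(589/30) = 589/864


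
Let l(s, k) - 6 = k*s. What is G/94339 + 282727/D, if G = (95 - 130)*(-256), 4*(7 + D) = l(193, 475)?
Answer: 15358562956/1235207481 ≈ 12.434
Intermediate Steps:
l(s, k) = 6 + k*s
D = 91653/4 (D = -7 + (6 + 475*193)/4 = -7 + (6 + 91675)/4 = -7 + (¼)*91681 = -7 + 91681/4 = 91653/4 ≈ 22913.)
G = 8960 (G = -35*(-256) = 8960)
G/94339 + 282727/D = 8960/94339 + 282727/(91653/4) = 8960*(1/94339) + 282727*(4/91653) = 1280/13477 + 1130908/91653 = 15358562956/1235207481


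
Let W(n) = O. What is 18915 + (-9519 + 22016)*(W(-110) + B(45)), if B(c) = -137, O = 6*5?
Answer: -1318264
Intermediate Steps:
O = 30
W(n) = 30
18915 + (-9519 + 22016)*(W(-110) + B(45)) = 18915 + (-9519 + 22016)*(30 - 137) = 18915 + 12497*(-107) = 18915 - 1337179 = -1318264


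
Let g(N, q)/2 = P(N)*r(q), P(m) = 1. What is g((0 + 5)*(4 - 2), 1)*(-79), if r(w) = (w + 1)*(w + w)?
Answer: -632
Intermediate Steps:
r(w) = 2*w*(1 + w) (r(w) = (1 + w)*(2*w) = 2*w*(1 + w))
g(N, q) = 4*q*(1 + q) (g(N, q) = 2*(1*(2*q*(1 + q))) = 2*(2*q*(1 + q)) = 4*q*(1 + q))
g((0 + 5)*(4 - 2), 1)*(-79) = (4*1*(1 + 1))*(-79) = (4*1*2)*(-79) = 8*(-79) = -632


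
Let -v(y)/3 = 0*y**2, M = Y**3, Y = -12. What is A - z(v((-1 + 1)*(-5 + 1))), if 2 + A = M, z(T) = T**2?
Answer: -1730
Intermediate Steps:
M = -1728 (M = (-12)**3 = -1728)
v(y) = 0 (v(y) = -0*y**2 = -3*0 = 0)
A = -1730 (A = -2 - 1728 = -1730)
A - z(v((-1 + 1)*(-5 + 1))) = -1730 - 1*0**2 = -1730 - 1*0 = -1730 + 0 = -1730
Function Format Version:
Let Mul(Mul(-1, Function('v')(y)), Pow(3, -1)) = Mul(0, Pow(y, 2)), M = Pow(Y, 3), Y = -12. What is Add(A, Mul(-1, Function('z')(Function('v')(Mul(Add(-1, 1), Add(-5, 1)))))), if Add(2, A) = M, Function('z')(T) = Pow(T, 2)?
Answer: -1730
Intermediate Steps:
M = -1728 (M = Pow(-12, 3) = -1728)
Function('v')(y) = 0 (Function('v')(y) = Mul(-3, Mul(0, Pow(y, 2))) = Mul(-3, 0) = 0)
A = -1730 (A = Add(-2, -1728) = -1730)
Add(A, Mul(-1, Function('z')(Function('v')(Mul(Add(-1, 1), Add(-5, 1)))))) = Add(-1730, Mul(-1, Pow(0, 2))) = Add(-1730, Mul(-1, 0)) = Add(-1730, 0) = -1730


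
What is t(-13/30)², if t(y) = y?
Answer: 169/900 ≈ 0.18778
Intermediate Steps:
t(-13/30)² = (-13/30)² = 169/900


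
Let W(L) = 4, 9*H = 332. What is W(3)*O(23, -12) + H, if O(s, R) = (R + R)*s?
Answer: -19540/9 ≈ -2171.1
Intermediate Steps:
H = 332/9 (H = (⅑)*332 = 332/9 ≈ 36.889)
O(s, R) = 2*R*s (O(s, R) = (2*R)*s = 2*R*s)
W(3)*O(23, -12) + H = 4*(2*(-12)*23) + 332/9 = 4*(-552) + 332/9 = -2208 + 332/9 = -19540/9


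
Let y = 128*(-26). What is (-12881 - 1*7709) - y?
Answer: -17262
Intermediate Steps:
y = -3328
(-12881 - 1*7709) - y = (-12881 - 1*7709) - 1*(-3328) = (-12881 - 7709) + 3328 = -20590 + 3328 = -17262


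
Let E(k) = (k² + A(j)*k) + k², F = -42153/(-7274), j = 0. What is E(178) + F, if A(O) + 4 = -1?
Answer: 454507125/7274 ≈ 62484.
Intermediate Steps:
A(O) = -5 (A(O) = -4 - 1 = -5)
F = 42153/7274 (F = -42153*(-1/7274) = 42153/7274 ≈ 5.7950)
E(k) = -5*k + 2*k² (E(k) = (k² - 5*k) + k² = -5*k + 2*k²)
E(178) + F = 178*(-5 + 2*178) + 42153/7274 = 178*(-5 + 356) + 42153/7274 = 178*351 + 42153/7274 = 62478 + 42153/7274 = 454507125/7274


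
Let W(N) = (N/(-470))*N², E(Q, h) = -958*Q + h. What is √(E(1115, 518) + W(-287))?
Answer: I*√224733572390/470 ≈ 1008.6*I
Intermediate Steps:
E(Q, h) = h - 958*Q
W(N) = -N³/470 (W(N) = (N*(-1/470))*N² = (-N/470)*N² = -N³/470)
√(E(1115, 518) + W(-287)) = √((518 - 958*1115) - 1/470*(-287)³) = √((518 - 1068170) - 1/470*(-23639903)) = √(-1067652 + 23639903/470) = √(-478156537/470) = I*√224733572390/470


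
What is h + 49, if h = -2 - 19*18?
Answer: -295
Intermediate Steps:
h = -344 (h = -2 - 342 = -344)
h + 49 = -344 + 49 = -295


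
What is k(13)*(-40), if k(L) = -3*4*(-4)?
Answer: -1920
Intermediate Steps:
k(L) = 48 (k(L) = -12*(-4) = 48)
k(13)*(-40) = 48*(-40) = -1920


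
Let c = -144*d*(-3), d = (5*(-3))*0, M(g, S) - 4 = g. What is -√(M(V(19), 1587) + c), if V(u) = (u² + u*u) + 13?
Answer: -√739 ≈ -27.185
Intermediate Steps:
V(u) = 13 + 2*u² (V(u) = (u² + u²) + 13 = 2*u² + 13 = 13 + 2*u²)
M(g, S) = 4 + g
d = 0 (d = -15*0 = 0)
c = 0 (c = -144*0*(-3) = 0*(-3) = 0)
-√(M(V(19), 1587) + c) = -√((4 + (13 + 2*19²)) + 0) = -√((4 + (13 + 2*361)) + 0) = -√((4 + (13 + 722)) + 0) = -√((4 + 735) + 0) = -√(739 + 0) = -√739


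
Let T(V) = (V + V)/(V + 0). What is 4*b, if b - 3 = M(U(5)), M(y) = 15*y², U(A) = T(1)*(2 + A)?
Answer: 11772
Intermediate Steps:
T(V) = 2 (T(V) = (2*V)/V = 2)
U(A) = 4 + 2*A (U(A) = 2*(2 + A) = 4 + 2*A)
b = 2943 (b = 3 + 15*(4 + 2*5)² = 3 + 15*(4 + 10)² = 3 + 15*14² = 3 + 15*196 = 3 + 2940 = 2943)
4*b = 4*2943 = 11772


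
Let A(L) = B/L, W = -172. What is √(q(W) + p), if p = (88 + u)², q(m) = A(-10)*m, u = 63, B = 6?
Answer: √572605/5 ≈ 151.34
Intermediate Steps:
A(L) = 6/L
q(m) = -3*m/5 (q(m) = (6/(-10))*m = (6*(-⅒))*m = -3*m/5)
p = 22801 (p = (88 + 63)² = 151² = 22801)
√(q(W) + p) = √(-⅗*(-172) + 22801) = √(516/5 + 22801) = √(114521/5) = √572605/5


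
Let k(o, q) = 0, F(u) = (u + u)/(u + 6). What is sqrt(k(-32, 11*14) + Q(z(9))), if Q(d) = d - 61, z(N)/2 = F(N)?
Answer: I*sqrt(1465)/5 ≈ 7.6551*I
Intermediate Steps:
F(u) = 2*u/(6 + u) (F(u) = (2*u)/(6 + u) = 2*u/(6 + u))
z(N) = 4*N/(6 + N) (z(N) = 2*(2*N/(6 + N)) = 4*N/(6 + N))
Q(d) = -61 + d
sqrt(k(-32, 11*14) + Q(z(9))) = sqrt(0 + (-61 + 4*9/(6 + 9))) = sqrt(0 + (-61 + 4*9/15)) = sqrt(0 + (-61 + 4*9*(1/15))) = sqrt(0 + (-61 + 12/5)) = sqrt(0 - 293/5) = sqrt(-293/5) = I*sqrt(1465)/5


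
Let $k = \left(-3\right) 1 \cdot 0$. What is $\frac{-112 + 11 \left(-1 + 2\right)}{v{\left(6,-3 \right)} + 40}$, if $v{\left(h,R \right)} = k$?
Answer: $- \frac{101}{40} \approx -2.525$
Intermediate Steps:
$k = 0$ ($k = \left(-3\right) 0 = 0$)
$v{\left(h,R \right)} = 0$
$\frac{-112 + 11 \left(-1 + 2\right)}{v{\left(6,-3 \right)} + 40} = \frac{-112 + 11 \left(-1 + 2\right)}{0 + 40} = \frac{-112 + 11 \cdot 1}{40} = \left(-112 + 11\right) \frac{1}{40} = \left(-101\right) \frac{1}{40} = - \frac{101}{40}$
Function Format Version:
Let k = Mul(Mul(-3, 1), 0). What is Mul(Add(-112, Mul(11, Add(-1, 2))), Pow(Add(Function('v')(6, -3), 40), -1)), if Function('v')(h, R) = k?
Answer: Rational(-101, 40) ≈ -2.5250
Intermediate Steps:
k = 0 (k = Mul(-3, 0) = 0)
Function('v')(h, R) = 0
Mul(Add(-112, Mul(11, Add(-1, 2))), Pow(Add(Function('v')(6, -3), 40), -1)) = Mul(Add(-112, Mul(11, Add(-1, 2))), Pow(Add(0, 40), -1)) = Mul(Add(-112, Mul(11, 1)), Pow(40, -1)) = Mul(Add(-112, 11), Rational(1, 40)) = Mul(-101, Rational(1, 40)) = Rational(-101, 40)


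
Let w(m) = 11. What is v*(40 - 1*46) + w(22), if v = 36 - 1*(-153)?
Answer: -1123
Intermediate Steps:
v = 189 (v = 36 + 153 = 189)
v*(40 - 1*46) + w(22) = 189*(40 - 1*46) + 11 = 189*(40 - 46) + 11 = 189*(-6) + 11 = -1134 + 11 = -1123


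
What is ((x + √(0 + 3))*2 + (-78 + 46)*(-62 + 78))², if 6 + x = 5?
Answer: 264208 - 2056*√3 ≈ 2.6065e+5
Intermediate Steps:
x = -1 (x = -6 + 5 = -1)
((x + √(0 + 3))*2 + (-78 + 46)*(-62 + 78))² = ((-1 + √(0 + 3))*2 + (-78 + 46)*(-62 + 78))² = ((-1 + √3)*2 - 32*16)² = ((-2 + 2*√3) - 512)² = (-514 + 2*√3)²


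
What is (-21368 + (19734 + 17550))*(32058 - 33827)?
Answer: -28155404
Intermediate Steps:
(-21368 + (19734 + 17550))*(32058 - 33827) = (-21368 + 37284)*(-1769) = 15916*(-1769) = -28155404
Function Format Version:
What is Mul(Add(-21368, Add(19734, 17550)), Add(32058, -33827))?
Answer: -28155404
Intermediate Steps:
Mul(Add(-21368, Add(19734, 17550)), Add(32058, -33827)) = Mul(Add(-21368, 37284), -1769) = Mul(15916, -1769) = -28155404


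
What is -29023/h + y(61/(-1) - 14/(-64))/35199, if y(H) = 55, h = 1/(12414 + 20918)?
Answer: -34051323792509/35199 ≈ -9.6739e+8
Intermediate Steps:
h = 1/33332 ≈ 3.0001e-5
-29023/h + y(61/(-1) - 14/(-64))/35199 = -29023/1/33332 + 55/35199 = -29023*33332 + 55*(1/35199) = -967394636 + 55/35199 = -34051323792509/35199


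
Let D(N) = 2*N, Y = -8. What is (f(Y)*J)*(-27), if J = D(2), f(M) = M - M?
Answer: 0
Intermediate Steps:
f(M) = 0
J = 4 (J = 2*2 = 4)
(f(Y)*J)*(-27) = (0*4)*(-27) = 0*(-27) = 0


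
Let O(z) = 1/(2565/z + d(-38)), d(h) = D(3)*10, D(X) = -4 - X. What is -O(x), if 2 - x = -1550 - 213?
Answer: 353/24197 ≈ 0.014589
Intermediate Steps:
d(h) = -70 (d(h) = (-4 - 1*3)*10 = (-4 - 3)*10 = -7*10 = -70)
x = 1765 (x = 2 - (-1550 - 213) = 2 - 1*(-1763) = 2 + 1763 = 1765)
O(z) = 1/(-70 + 2565/z) (O(z) = 1/(2565/z - 70) = 1/(-70 + 2565/z))
-O(x) = -(-1)*1765/(-2565 + 70*1765) = -(-1)*1765/(-2565 + 123550) = -(-1)*1765/120985 = -1*(-353/24197) = 353/24197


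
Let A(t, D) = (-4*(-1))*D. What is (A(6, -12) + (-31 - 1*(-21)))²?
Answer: 3364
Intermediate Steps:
A(t, D) = 4*D
(A(6, -12) + (-31 - 1*(-21)))² = (4*(-12) + (-31 - 1*(-21)))² = (-48 + (-31 + 21))² = (-48 - 10)² = (-58)² = 3364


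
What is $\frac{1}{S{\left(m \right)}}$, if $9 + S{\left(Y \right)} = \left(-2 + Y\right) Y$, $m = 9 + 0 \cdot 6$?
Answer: $\frac{1}{54} \approx 0.018519$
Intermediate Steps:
$m = 9$ ($m = 9 + 0 = 9$)
$S{\left(Y \right)} = -9 + Y \left(-2 + Y\right)$ ($S{\left(Y \right)} = -9 + \left(-2 + Y\right) Y = -9 + Y \left(-2 + Y\right)$)
$\frac{1}{S{\left(m \right)}} = \frac{1}{-9 + 9^{2} - 18} = \frac{1}{-9 + 81 - 18} = \frac{1}{54}$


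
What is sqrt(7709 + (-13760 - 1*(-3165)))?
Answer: I*sqrt(2886) ≈ 53.721*I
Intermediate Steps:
sqrt(7709 + (-13760 - 1*(-3165))) = sqrt(7709 + (-13760 + 3165)) = sqrt(7709 - 10595) = sqrt(-2886) = I*sqrt(2886)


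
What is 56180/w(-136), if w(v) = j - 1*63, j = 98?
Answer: 11236/7 ≈ 1605.1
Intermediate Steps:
w(v) = 35 (w(v) = 98 - 1*63 = 98 - 63 = 35)
56180/w(-136) = 56180/35 = 56180*(1/35) = 11236/7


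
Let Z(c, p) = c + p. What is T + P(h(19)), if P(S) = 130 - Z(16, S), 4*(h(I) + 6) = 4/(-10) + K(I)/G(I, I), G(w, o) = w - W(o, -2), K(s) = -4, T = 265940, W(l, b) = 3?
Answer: 21284813/80 ≈ 2.6606e+5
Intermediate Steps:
G(w, o) = -3 + w (G(w, o) = w - 1*3 = w - 3 = -3 + w)
h(I) = -61/10 - 1/(-3 + I) (h(I) = -6 + (4/(-10) - 4/(-3 + I))/4 = -6 + (4*(-1/10) - 4/(-3 + I))/4 = -6 + (-2/5 - 4/(-3 + I))/4 = -6 + (-1/10 - 1/(-3 + I)) = -61/10 - 1/(-3 + I))
P(S) = 114 - S (P(S) = 130 - (16 + S) = 130 + (-16 - S) = 114 - S)
T + P(h(19)) = 265940 + (114 - (173 - 61*19)/(10*(-3 + 19))) = 265940 + (114 - (173 - 1159)/(10*16)) = 265940 + (114 - (-986)/(10*16)) = 265940 + (114 - 1*(-493/80)) = 265940 + (114 + 493/80) = 265940 + 9613/80 = 21284813/80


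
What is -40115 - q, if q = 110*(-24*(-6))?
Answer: -55955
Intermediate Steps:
q = 15840 (q = 110*144 = 15840)
-40115 - q = -40115 - 1*15840 = -40115 - 15840 = -55955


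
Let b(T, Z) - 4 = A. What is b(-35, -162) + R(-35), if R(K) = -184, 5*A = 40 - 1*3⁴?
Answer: -941/5 ≈ -188.20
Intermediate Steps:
A = -41/5 (A = (40 - 1*3⁴)/5 = (40 - 1*81)/5 = (40 - 81)/5 = (⅕)*(-41) = -41/5 ≈ -8.2000)
b(T, Z) = -21/5 (b(T, Z) = 4 - 41/5 = -21/5)
b(-35, -162) + R(-35) = -21/5 - 184 = -941/5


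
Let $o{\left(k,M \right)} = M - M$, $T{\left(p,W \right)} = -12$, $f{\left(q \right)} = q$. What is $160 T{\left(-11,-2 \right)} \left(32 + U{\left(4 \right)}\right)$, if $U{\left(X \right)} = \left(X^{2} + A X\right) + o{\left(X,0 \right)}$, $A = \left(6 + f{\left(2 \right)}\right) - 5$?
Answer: $-115200$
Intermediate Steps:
$o{\left(k,M \right)} = 0$
$A = 3$ ($A = \left(6 + 2\right) - 5 = 8 - 5 = 3$)
$U{\left(X \right)} = X^{2} + 3 X$ ($U{\left(X \right)} = \left(X^{2} + 3 X\right) + 0 = X^{2} + 3 X$)
$160 T{\left(-11,-2 \right)} \left(32 + U{\left(4 \right)}\right) = 160 \left(-12\right) \left(32 + 4 \left(3 + 4\right)\right) = - 1920 \left(32 + 4 \cdot 7\right) = - 1920 \left(32 + 28\right) = \left(-1920\right) 60 = -115200$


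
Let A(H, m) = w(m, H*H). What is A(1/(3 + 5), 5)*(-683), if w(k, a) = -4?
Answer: 2732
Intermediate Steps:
A(H, m) = -4
A(1/(3 + 5), 5)*(-683) = -4*(-683) = 2732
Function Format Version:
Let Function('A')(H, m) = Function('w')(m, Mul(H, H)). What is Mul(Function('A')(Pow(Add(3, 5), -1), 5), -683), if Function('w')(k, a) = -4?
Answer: 2732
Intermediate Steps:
Function('A')(H, m) = -4
Mul(Function('A')(Pow(Add(3, 5), -1), 5), -683) = Mul(-4, -683) = 2732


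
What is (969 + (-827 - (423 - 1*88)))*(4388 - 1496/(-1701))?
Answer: -1440838412/1701 ≈ -8.4705e+5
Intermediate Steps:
(969 + (-827 - (423 - 1*88)))*(4388 - 1496/(-1701)) = (969 + (-827 - (423 - 88)))*(4388 - 1496*(-1/1701)) = (969 + (-827 - 1*335))*(4388 + 1496/1701) = (969 + (-827 - 335))*(7465484/1701) = (969 - 1162)*(7465484/1701) = -193*7465484/1701 = -1440838412/1701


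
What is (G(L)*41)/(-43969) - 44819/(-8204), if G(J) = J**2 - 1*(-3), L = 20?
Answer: 1835091919/360721676 ≈ 5.0873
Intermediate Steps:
G(J) = 3 + J**2 (G(J) = J**2 + 3 = 3 + J**2)
(G(L)*41)/(-43969) - 44819/(-8204) = ((3 + 20**2)*41)/(-43969) - 44819/(-8204) = ((3 + 400)*41)*(-1/43969) - 44819*(-1/8204) = (403*41)*(-1/43969) + 44819/8204 = 16523*(-1/43969) + 44819/8204 = -16523/43969 + 44819/8204 = 1835091919/360721676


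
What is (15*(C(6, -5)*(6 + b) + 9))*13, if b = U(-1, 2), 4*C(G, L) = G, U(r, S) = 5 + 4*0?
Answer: 9945/2 ≈ 4972.5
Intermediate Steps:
U(r, S) = 5 (U(r, S) = 5 + 0 = 5)
C(G, L) = G/4
b = 5
(15*(C(6, -5)*(6 + b) + 9))*13 = (15*(((¼)*6)*(6 + 5) + 9))*13 = (15*((3/2)*11 + 9))*13 = (15*(33/2 + 9))*13 = (15*(51/2))*13 = (765/2)*13 = 9945/2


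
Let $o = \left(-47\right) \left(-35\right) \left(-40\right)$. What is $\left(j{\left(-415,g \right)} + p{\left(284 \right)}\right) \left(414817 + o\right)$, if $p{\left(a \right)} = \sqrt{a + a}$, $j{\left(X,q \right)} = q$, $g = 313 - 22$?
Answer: $101563947 + 698034 \sqrt{142} \approx 1.0988 \cdot 10^{8}$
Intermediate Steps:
$g = 291$ ($g = 313 - 22 = 291$)
$p{\left(a \right)} = \sqrt{2} \sqrt{a}$ ($p{\left(a \right)} = \sqrt{2 a} = \sqrt{2} \sqrt{a}$)
$o = -65800$ ($o = 1645 \left(-40\right) = -65800$)
$\left(j{\left(-415,g \right)} + p{\left(284 \right)}\right) \left(414817 + o\right) = \left(291 + \sqrt{2} \sqrt{284}\right) \left(414817 - 65800\right) = \left(291 + \sqrt{2} \cdot 2 \sqrt{71}\right) 349017 = \left(291 + 2 \sqrt{142}\right) 349017 = 101563947 + 698034 \sqrt{142}$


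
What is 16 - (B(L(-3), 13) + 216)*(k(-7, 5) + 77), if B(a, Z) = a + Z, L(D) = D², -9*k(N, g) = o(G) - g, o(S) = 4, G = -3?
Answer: -165028/9 ≈ -18336.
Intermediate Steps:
k(N, g) = -4/9 + g/9 (k(N, g) = -(4 - g)/9 = -4/9 + g/9)
B(a, Z) = Z + a
16 - (B(L(-3), 13) + 216)*(k(-7, 5) + 77) = 16 - ((13 + (-3)²) + 216)*((-4/9 + (⅑)*5) + 77) = 16 - ((13 + 9) + 216)*((-4/9 + 5/9) + 77) = 16 - (22 + 216)*(⅑ + 77) = 16 - 238*694/9 = 16 - 1*165172/9 = 16 - 165172/9 = -165028/9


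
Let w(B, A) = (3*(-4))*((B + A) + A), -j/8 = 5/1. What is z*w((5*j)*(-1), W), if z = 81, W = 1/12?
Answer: -194562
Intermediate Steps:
W = 1/12 ≈ 0.083333
j = -40 (j = -40/1 = -40 ≈ -40.000)
w(B, A) = -24*A - 12*B (w(B, A) = -12*((A + B) + A) = -12*(B + 2*A) = -24*A - 12*B)
z*w((5*j)*(-1), W) = 81*(-24*1/12 - 12*5*(-40)*(-1)) = 81*(-2 - (-2400)*(-1)) = 81*(-2 - 12*200) = 81*(-2 - 2400) = 81*(-2402) = -194562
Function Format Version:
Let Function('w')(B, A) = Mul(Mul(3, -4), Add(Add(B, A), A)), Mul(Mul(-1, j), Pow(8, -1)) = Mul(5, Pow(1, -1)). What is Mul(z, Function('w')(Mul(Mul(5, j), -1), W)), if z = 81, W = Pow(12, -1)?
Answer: -194562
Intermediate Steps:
W = Rational(1, 12) ≈ 0.083333
j = -40 (j = Mul(-8, Mul(5, Pow(1, -1))) = Mul(-8, Mul(5, 1)) = Mul(-8, 5) = -40)
Function('w')(B, A) = Add(Mul(-24, A), Mul(-12, B)) (Function('w')(B, A) = Mul(-12, Add(Add(A, B), A)) = Mul(-12, Add(B, Mul(2, A))) = Add(Mul(-24, A), Mul(-12, B)))
Mul(z, Function('w')(Mul(Mul(5, j), -1), W)) = Mul(81, Add(Mul(-24, Rational(1, 12)), Mul(-12, Mul(Mul(5, -40), -1)))) = Mul(81, Add(-2, Mul(-12, Mul(-200, -1)))) = Mul(81, Add(-2, Mul(-12, 200))) = Mul(81, Add(-2, -2400)) = Mul(81, -2402) = -194562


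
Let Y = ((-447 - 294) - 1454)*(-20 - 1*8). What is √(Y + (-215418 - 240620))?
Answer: 3*I*√43842 ≈ 628.15*I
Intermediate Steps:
Y = 61460 (Y = (-741 - 1454)*(-20 - 8) = -2195*(-28) = 61460)
√(Y + (-215418 - 240620)) = √(61460 + (-215418 - 240620)) = √(61460 - 456038) = √(-394578) = 3*I*√43842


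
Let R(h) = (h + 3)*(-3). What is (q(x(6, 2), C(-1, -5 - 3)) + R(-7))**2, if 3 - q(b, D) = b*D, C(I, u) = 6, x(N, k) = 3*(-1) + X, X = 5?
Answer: 9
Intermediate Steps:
R(h) = -9 - 3*h (R(h) = (3 + h)*(-3) = -9 - 3*h)
x(N, k) = 2 (x(N, k) = 3*(-1) + 5 = -3 + 5 = 2)
q(b, D) = 3 - D*b (q(b, D) = 3 - b*D = 3 - D*b)
(q(x(6, 2), C(-1, -5 - 3)) + R(-7))**2 = ((3 - 1*6*2) + (-9 - 3*(-7)))**2 = ((3 - 12) + (-9 + 21))**2 = (-9 + 12)**2 = 3**2 = 9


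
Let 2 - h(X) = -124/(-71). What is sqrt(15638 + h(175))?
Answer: 2*sqrt(19708109)/71 ≈ 125.05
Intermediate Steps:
h(X) = 18/71 (h(X) = 2 - (-124)/(-71) = 2 - (-124)*(-1)/71 = 2 - 1*124/71 = 2 - 124/71 = 18/71)
sqrt(15638 + h(175)) = sqrt(15638 + 18/71) = sqrt(1110316/71) = 2*sqrt(19708109)/71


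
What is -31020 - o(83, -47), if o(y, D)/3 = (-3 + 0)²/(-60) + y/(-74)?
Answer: -22951977/740 ≈ -31016.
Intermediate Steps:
o(y, D) = -9/20 - 3*y/74 (o(y, D) = 3*((-3 + 0)²/(-60) + y/(-74)) = 3*((-3)²*(-1/60) + y*(-1/74)) = 3*(9*(-1/60) - y/74) = 3*(-3/20 - y/74) = -9/20 - 3*y/74)
-31020 - o(83, -47) = -31020 - (-9/20 - 3/74*83) = -31020 - (-9/20 - 249/74) = -31020 - 1*(-2823/740) = -31020 + 2823/740 = -22951977/740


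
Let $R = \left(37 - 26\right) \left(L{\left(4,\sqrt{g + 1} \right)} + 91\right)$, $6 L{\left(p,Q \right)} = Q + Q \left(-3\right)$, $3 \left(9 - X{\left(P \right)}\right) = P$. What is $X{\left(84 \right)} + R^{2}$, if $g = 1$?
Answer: $\frac{9018080}{9} - \frac{22022 \sqrt{2}}{3} \approx 9.9163 \cdot 10^{5}$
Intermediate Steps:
$X{\left(P \right)} = 9 - \frac{P}{3}$
$L{\left(p,Q \right)} = - \frac{Q}{3}$ ($L{\left(p,Q \right)} = \frac{Q + Q \left(-3\right)}{6} = \frac{Q - 3 Q}{6} = \frac{\left(-2\right) Q}{6} = - \frac{Q}{3}$)
$R = 1001 - \frac{11 \sqrt{2}}{3}$ ($R = \left(37 - 26\right) \left(- \frac{\sqrt{1 + 1}}{3} + 91\right) = 11 \left(- \frac{\sqrt{2}}{3} + 91\right) = 11 \left(91 - \frac{\sqrt{2}}{3}\right) = 1001 - \frac{11 \sqrt{2}}{3} \approx 995.81$)
$X{\left(84 \right)} + R^{2} = \left(9 - 28\right) + \left(1001 - \frac{11 \sqrt{2}}{3}\right)^{2} = -19 + \left(1001 - \frac{11 \sqrt{2}}{3}\right)^{2}$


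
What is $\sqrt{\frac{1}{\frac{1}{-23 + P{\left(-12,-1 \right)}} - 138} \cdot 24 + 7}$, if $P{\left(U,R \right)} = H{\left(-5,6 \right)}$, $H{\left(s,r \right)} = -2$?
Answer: $\frac{\sqrt{81295207}}{3451} \approx 2.6127$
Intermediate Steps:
$P{\left(U,R \right)} = -2$
$\sqrt{\frac{1}{\frac{1}{-23 + P{\left(-12,-1 \right)}} - 138} \cdot 24 + 7} = \sqrt{\frac{1}{\frac{1}{-23 - 2} - 138} \cdot 24 + 7} = \sqrt{\frac{1}{\frac{1}{-25} - 138} \cdot 24 + 7} = \sqrt{\frac{1}{- \frac{1}{25} - 138} \cdot 24 + 7} = \sqrt{\frac{1}{- \frac{3451}{25}} \cdot 24 + 7} = \sqrt{\left(- \frac{25}{3451}\right) 24 + 7} = \sqrt{- \frac{600}{3451} + 7} = \sqrt{\frac{23557}{3451}} = \frac{\sqrt{81295207}}{3451}$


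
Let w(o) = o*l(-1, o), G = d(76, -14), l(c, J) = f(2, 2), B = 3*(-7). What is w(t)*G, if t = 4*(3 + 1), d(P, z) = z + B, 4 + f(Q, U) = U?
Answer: 1120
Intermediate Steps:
f(Q, U) = -4 + U
B = -21
d(P, z) = -21 + z (d(P, z) = z - 21 = -21 + z)
l(c, J) = -2 (l(c, J) = -4 + 2 = -2)
t = 16 (t = 4*4 = 16)
G = -35 (G = -21 - 14 = -35)
w(o) = -2*o (w(o) = o*(-2) = -2*o)
w(t)*G = -2*16*(-35) = -32*(-35) = 1120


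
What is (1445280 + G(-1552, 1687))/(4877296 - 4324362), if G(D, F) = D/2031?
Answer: 1467681064/561504477 ≈ 2.6138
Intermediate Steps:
G(D, F) = D/2031 (G(D, F) = D*(1/2031) = D/2031)
(1445280 + G(-1552, 1687))/(4877296 - 4324362) = (1445280 + (1/2031)*(-1552))/(4877296 - 4324362) = (1445280 - 1552/2031)/552934 = (2935362128/2031)*(1/552934) = 1467681064/561504477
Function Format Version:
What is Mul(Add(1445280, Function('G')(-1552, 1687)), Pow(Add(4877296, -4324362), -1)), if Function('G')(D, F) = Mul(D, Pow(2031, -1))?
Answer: Rational(1467681064, 561504477) ≈ 2.6138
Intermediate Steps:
Function('G')(D, F) = Mul(Rational(1, 2031), D) (Function('G')(D, F) = Mul(D, Rational(1, 2031)) = Mul(Rational(1, 2031), D))
Mul(Add(1445280, Function('G')(-1552, 1687)), Pow(Add(4877296, -4324362), -1)) = Mul(Add(1445280, Mul(Rational(1, 2031), -1552)), Pow(Add(4877296, -4324362), -1)) = Mul(Add(1445280, Rational(-1552, 2031)), Pow(552934, -1)) = Mul(Rational(2935362128, 2031), Rational(1, 552934)) = Rational(1467681064, 561504477)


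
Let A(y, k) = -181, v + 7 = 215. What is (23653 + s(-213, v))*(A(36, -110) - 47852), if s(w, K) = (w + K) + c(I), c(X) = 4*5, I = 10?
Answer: -1136845044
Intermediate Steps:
v = 208 (v = -7 + 215 = 208)
c(X) = 20
s(w, K) = 20 + K + w (s(w, K) = (w + K) + 20 = (K + w) + 20 = 20 + K + w)
(23653 + s(-213, v))*(A(36, -110) - 47852) = (23653 + (20 + 208 - 213))*(-181 - 47852) = (23653 + 15)*(-48033) = 23668*(-48033) = -1136845044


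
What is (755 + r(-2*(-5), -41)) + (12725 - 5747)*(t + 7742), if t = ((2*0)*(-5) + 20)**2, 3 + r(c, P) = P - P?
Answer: 56815628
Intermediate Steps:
r(c, P) = -3 (r(c, P) = -3 + (P - P) = -3 + 0 = -3)
t = 400 (t = (0*(-5) + 20)**2 = (0 + 20)**2 = 20**2 = 400)
(755 + r(-2*(-5), -41)) + (12725 - 5747)*(t + 7742) = (755 - 3) + (12725 - 5747)*(400 + 7742) = 752 + 6978*8142 = 752 + 56814876 = 56815628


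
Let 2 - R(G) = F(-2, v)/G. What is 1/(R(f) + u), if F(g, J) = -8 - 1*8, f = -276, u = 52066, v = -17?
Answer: 69/3592688 ≈ 1.9206e-5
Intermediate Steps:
F(g, J) = -16 (F(g, J) = -8 - 8 = -16)
R(G) = 2 + 16/G (R(G) = 2 - (-16)/G = 2 + 16/G)
1/(R(f) + u) = 1/((2 + 16/(-276)) + 52066) = 1/((2 + 16*(-1/276)) + 52066) = 1/((2 - 4/69) + 52066) = 1/(134/69 + 52066) = 1/(3592688/69) = 69/3592688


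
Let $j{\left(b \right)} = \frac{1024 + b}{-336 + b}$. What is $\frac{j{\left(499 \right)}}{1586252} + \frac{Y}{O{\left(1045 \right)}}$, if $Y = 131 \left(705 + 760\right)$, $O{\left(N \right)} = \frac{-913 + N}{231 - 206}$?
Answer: $\frac{155066765870567}{4266224754} \approx 36348.0$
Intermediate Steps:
$O{\left(N \right)} = - \frac{913}{25} + \frac{N}{25}$ ($O{\left(N \right)} = \frac{-913 + N}{25} = \left(-913 + N\right) \frac{1}{25} = - \frac{913}{25} + \frac{N}{25}$)
$j{\left(b \right)} = \frac{1024 + b}{-336 + b}$
$Y = 191915$ ($Y = 131 \cdot 1465 = 191915$)
$\frac{j{\left(499 \right)}}{1586252} + \frac{Y}{O{\left(1045 \right)}} = \frac{\frac{1}{-336 + 499} \left(1024 + 499\right)}{1586252} + \frac{191915}{- \frac{913}{25} + \frac{1}{25} \cdot 1045} = \frac{1}{163} \cdot 1523 \cdot \frac{1}{1586252} + \frac{191915}{- \frac{913}{25} + \frac{209}{5}} = \frac{1}{163} \cdot 1523 \cdot \frac{1}{1586252} + \frac{191915}{\frac{132}{25}} = \frac{1523}{163} \cdot \frac{1}{1586252} + 191915 \cdot \frac{25}{132} = \frac{1523}{258559076} + \frac{4797875}{132} = \frac{155066765870567}{4266224754}$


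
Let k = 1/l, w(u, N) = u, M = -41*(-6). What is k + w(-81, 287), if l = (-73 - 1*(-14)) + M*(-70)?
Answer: -1399600/17279 ≈ -81.000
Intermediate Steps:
M = 246
l = -17279 (l = (-73 - 1*(-14)) + 246*(-70) = (-73 + 14) - 17220 = -59 - 17220 = -17279)
k = -1/17279 (k = 1/(-17279) = -1/17279 ≈ -5.7874e-5)
k + w(-81, 287) = -1/17279 - 81 = -1399600/17279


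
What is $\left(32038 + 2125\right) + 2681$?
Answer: $36844$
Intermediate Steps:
$\left(32038 + 2125\right) + 2681 = 34163 + 2681 = 36844$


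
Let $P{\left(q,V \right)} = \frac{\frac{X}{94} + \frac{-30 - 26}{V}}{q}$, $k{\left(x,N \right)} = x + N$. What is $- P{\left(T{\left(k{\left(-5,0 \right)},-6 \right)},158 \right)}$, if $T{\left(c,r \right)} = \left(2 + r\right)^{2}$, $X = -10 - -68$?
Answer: $- \frac{975}{59408} \approx -0.016412$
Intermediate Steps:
$X = 58$ ($X = -10 + 68 = 58$)
$k{\left(x,N \right)} = N + x$
$P{\left(q,V \right)} = \frac{\frac{29}{47} - \frac{56}{V}}{q}$ ($P{\left(q,V \right)} = \frac{\frac{58}{94} + \frac{-30 - 26}{V}}{q} = \frac{58 \cdot \frac{1}{94} - \frac{56}{V}}{q} = \frac{\frac{29}{47} - \frac{56}{V}}{q}$)
$- P{\left(T{\left(k{\left(-5,0 \right)},-6 \right)},158 \right)} = - \frac{-2632 + 29 \cdot 158}{47 \cdot 158 \left(2 - 6\right)^{2}} = - \frac{-2632 + 4582}{47 \cdot 158 \left(-4\right)^{2}} = - \frac{1950}{47 \cdot 158 \cdot 16} = \left(-1\right) \frac{975}{59408} = - \frac{975}{59408}$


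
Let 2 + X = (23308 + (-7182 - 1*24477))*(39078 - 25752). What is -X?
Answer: 111285428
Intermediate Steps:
X = -111285428 (X = -2 + (23308 + (-7182 - 1*24477))*(39078 - 25752) = -2 + (23308 + (-7182 - 24477))*13326 = -2 + (23308 - 31659)*13326 = -2 - 8351*13326 = -2 - 111285426 = -111285428)
-X = -1*(-111285428) = 111285428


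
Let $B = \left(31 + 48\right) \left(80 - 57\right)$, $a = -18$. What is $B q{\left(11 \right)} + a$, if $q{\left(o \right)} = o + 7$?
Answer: $32688$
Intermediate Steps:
$B = 1817$ ($B = 79 \cdot 23 = 1817$)
$q{\left(o \right)} = 7 + o$
$B q{\left(11 \right)} + a = 1817 \left(7 + 11\right) - 18 = 1817 \cdot 18 - 18 = 32706 - 18 = 32688$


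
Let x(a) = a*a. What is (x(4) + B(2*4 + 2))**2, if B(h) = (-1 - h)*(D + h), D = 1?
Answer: 11025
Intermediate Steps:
B(h) = (1 + h)*(-1 - h) (B(h) = (-1 - h)*(1 + h) = (1 + h)*(-1 - h))
x(a) = a**2
(x(4) + B(2*4 + 2))**2 = (4**2 + (-1 - (2*4 + 2)**2 - 2*(2*4 + 2)))**2 = (16 + (-1 - (8 + 2)**2 - 2*(8 + 2)))**2 = (16 + (-1 - 1*10**2 - 2*10))**2 = (16 + (-1 - 1*100 - 20))**2 = (16 + (-1 - 100 - 20))**2 = (16 - 121)**2 = (-105)**2 = 11025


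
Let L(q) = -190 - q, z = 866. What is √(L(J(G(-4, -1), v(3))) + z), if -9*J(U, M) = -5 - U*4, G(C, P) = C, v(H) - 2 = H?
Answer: √6095/3 ≈ 26.023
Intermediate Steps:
v(H) = 2 + H
J(U, M) = 5/9 + 4*U/9 (J(U, M) = -(-5 - U*4)/9 = -(-5 - 4*U)/9 = 5/9 + 4*U/9)
√(L(J(G(-4, -1), v(3))) + z) = √((-190 - (5/9 + (4/9)*(-4))) + 866) = √((-190 - (5/9 - 16/9)) + 866) = √((-190 - 1*(-11/9)) + 866) = √((-190 + 11/9) + 866) = √(-1699/9 + 866) = √(6095/9) = √6095/3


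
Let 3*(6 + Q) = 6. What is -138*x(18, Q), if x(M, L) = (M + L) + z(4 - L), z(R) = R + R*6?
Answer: -9660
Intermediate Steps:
Q = -4 (Q = -6 + (⅓)*6 = -6 + 2 = -4)
z(R) = 7*R (z(R) = R + 6*R = 7*R)
x(M, L) = 28 + M - 6*L (x(M, L) = (M + L) + 7*(4 - L) = (L + M) + (28 - 7*L) = 28 + M - 6*L)
-138*x(18, Q) = -138*(28 + 18 - 6*(-4)) = -138*(28 + 18 + 24) = -138*70 = -9660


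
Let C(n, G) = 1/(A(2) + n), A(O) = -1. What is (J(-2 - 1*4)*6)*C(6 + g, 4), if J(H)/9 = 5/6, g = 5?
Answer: 9/2 ≈ 4.5000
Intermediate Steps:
C(n, G) = 1/(-1 + n)
J(H) = 15/2 (J(H) = 9*(5/6) = 9*(5*(⅙)) = 9*(⅚) = 15/2)
(J(-2 - 1*4)*6)*C(6 + g, 4) = ((15/2)*6)/(-1 + (6 + 5)) = 45/(-1 + 11) = 45/10 = 45*(⅒) = 9/2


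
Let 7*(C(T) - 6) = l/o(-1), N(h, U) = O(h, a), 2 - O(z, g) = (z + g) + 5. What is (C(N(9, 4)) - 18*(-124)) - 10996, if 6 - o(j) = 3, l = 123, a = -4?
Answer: -61265/7 ≈ -8752.1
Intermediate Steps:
o(j) = 3 (o(j) = 6 - 1*3 = 6 - 3 = 3)
O(z, g) = -3 - g - z (O(z, g) = 2 - ((z + g) + 5) = 2 - ((g + z) + 5) = 2 - (5 + g + z) = 2 + (-5 - g - z) = -3 - g - z)
N(h, U) = 1 - h (N(h, U) = -3 - 1*(-4) - h = -3 + 4 - h = 1 - h)
C(T) = 83/7 (C(T) = 6 + (123/3)/7 = 6 + (123*(⅓))/7 = 6 + (⅐)*41 = 6 + 41/7 = 83/7)
(C(N(9, 4)) - 18*(-124)) - 10996 = (83/7 - 18*(-124)) - 10996 = (83/7 + 2232) - 10996 = 15707/7 - 10996 = -61265/7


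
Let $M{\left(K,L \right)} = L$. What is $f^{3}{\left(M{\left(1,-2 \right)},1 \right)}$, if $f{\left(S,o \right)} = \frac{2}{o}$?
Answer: $8$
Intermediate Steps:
$f^{3}{\left(M{\left(1,-2 \right)},1 \right)} = \left(\frac{2}{1}\right)^{3} = \left(2 \cdot 1\right)^{3} = 2^{3} = 8$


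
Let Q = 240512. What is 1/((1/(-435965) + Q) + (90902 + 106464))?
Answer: 435965/190899482269 ≈ 2.2837e-6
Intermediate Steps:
1/((1/(-435965) + Q) + (90902 + 106464)) = 1/((1/(-435965) + 240512) + (90902 + 106464)) = 1/((-1/435965 + 240512) + 197366) = 1/(104854814079/435965 + 197366) = 1/(190899482269/435965) = 435965/190899482269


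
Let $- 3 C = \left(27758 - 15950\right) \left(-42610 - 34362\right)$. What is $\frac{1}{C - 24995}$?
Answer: $\frac{1}{302936797} \approx 3.301 \cdot 10^{-9}$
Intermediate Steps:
$C = 302961792$ ($C = - \frac{\left(27758 - 15950\right) \left(-42610 - 34362\right)}{3} = - \frac{11808 \left(-76972\right)}{3} = \left(- \frac{1}{3}\right) \left(-908885376\right) = 302961792$)
$\frac{1}{C - 24995} = \frac{1}{302961792 - 24995} = \frac{1}{302936797}$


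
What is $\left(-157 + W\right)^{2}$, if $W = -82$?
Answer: $57121$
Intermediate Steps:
$\left(-157 + W\right)^{2} = \left(-157 - 82\right)^{2} = \left(-239\right)^{2} = 57121$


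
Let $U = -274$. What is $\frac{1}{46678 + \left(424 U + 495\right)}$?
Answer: $- \frac{1}{69003} \approx -1.4492 \cdot 10^{-5}$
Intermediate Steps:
$\frac{1}{46678 + \left(424 U + 495\right)} = \frac{1}{46678 + \left(424 \left(-274\right) + 495\right)} = \frac{1}{46678 + \left(-116176 + 495\right)} = \frac{1}{46678 - 115681} = \frac{1}{-69003} = - \frac{1}{69003}$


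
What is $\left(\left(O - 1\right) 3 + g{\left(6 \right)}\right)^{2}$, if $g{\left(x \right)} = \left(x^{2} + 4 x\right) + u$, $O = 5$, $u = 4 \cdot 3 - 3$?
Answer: $6561$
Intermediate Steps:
$u = 9$ ($u = 12 - 3 = 9$)
$g{\left(x \right)} = 9 + x^{2} + 4 x$ ($g{\left(x \right)} = \left(x^{2} + 4 x\right) + 9 = 9 + x^{2} + 4 x$)
$\left(\left(O - 1\right) 3 + g{\left(6 \right)}\right)^{2} = \left(\left(5 - 1\right) 3 + \left(9 + 6^{2} + 4 \cdot 6\right)\right)^{2} = \left(4 \cdot 3 + \left(9 + 36 + 24\right)\right)^{2} = \left(12 + 69\right)^{2} = 81^{2} = 6561$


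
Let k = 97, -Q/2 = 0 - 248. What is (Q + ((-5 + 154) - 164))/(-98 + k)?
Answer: -481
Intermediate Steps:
Q = 496 (Q = -2*(0 - 248) = -2*(-248) = 496)
(Q + ((-5 + 154) - 164))/(-98 + k) = (496 + ((-5 + 154) - 164))/(-98 + 97) = (496 + (149 - 164))/(-1) = (496 - 15)*(-1) = 481*(-1) = -481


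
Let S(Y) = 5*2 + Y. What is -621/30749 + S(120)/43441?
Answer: -22979491/1335767309 ≈ -0.017203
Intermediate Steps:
S(Y) = 10 + Y
-621/30749 + S(120)/43441 = -621/30749 + (10 + 120)/43441 = -621*1/30749 + 130*(1/43441) = -621/30749 + 130/43441 = -22979491/1335767309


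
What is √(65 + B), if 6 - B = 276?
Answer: I*√205 ≈ 14.318*I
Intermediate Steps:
B = -270 (B = 6 - 1*276 = 6 - 276 = -270)
√(65 + B) = √(65 - 270) = √(-205) = I*√205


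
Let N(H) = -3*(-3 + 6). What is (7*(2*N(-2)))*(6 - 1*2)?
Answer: -504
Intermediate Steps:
N(H) = -9 (N(H) = -3*3 = -9)
(7*(2*N(-2)))*(6 - 1*2) = (7*(2*(-9)))*(6 - 1*2) = (7*(-18))*(6 - 2) = -126*4 = -504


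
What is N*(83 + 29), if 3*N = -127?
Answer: -14224/3 ≈ -4741.3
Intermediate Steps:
N = -127/3 (N = (⅓)*(-127) = -127/3 ≈ -42.333)
N*(83 + 29) = -127*(83 + 29)/3 = -127/3*112 = -14224/3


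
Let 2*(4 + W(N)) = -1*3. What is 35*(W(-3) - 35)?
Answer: -2835/2 ≈ -1417.5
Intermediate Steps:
W(N) = -11/2 (W(N) = -4 + (-1*3)/2 = -4 + (1/2)*(-3) = -4 - 3/2 = -11/2)
35*(W(-3) - 35) = 35*(-11/2 - 35) = 35*(-81/2) = -2835/2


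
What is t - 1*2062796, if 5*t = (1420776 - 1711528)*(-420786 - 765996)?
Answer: 345048926084/5 ≈ 6.9010e+10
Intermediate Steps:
t = 345059240064/5 (t = ((1420776 - 1711528)*(-420786 - 765996))/5 = (-290752*(-1186782))/5 = (1/5)*345059240064 = 345059240064/5 ≈ 6.9012e+10)
t - 1*2062796 = 345059240064/5 - 1*2062796 = 345059240064/5 - 2062796 = 345048926084/5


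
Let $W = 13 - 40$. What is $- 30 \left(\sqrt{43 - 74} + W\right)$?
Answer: $810 - 30 i \sqrt{31} \approx 810.0 - 167.03 i$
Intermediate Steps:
$W = -27$ ($W = 13 - 40 = -27$)
$- 30 \left(\sqrt{43 - 74} + W\right) = - 30 \left(\sqrt{43 - 74} - 27\right) = - 30 \left(\sqrt{-31} - 27\right) = - 30 \left(i \sqrt{31} - 27\right) = - 30 \left(-27 + i \sqrt{31}\right) = 810 - 30 i \sqrt{31}$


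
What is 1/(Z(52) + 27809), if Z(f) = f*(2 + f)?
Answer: 1/30617 ≈ 3.2662e-5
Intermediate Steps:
1/(Z(52) + 27809) = 1/(52*(2 + 52) + 27809) = 1/(52*54 + 27809) = 1/(2808 + 27809) = 1/30617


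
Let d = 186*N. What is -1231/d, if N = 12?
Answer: -1231/2232 ≈ -0.55152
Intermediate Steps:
d = 2232 (d = 186*12 = 2232)
-1231/d = -1231/2232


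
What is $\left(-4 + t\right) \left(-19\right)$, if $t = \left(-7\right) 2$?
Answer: $342$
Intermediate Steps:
$t = -14$
$\left(-4 + t\right) \left(-19\right) = \left(-4 - 14\right) \left(-19\right) = \left(-18\right) \left(-19\right) = 342$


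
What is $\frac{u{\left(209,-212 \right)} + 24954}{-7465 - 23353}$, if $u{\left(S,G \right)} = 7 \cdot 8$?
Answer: $- \frac{12505}{15409} \approx -0.81154$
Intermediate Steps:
$u{\left(S,G \right)} = 56$
$\frac{u{\left(209,-212 \right)} + 24954}{-7465 - 23353} = \frac{56 + 24954}{-7465 - 23353} = \frac{25010}{-30818} = 25010 \left(- \frac{1}{30818}\right) = - \frac{12505}{15409}$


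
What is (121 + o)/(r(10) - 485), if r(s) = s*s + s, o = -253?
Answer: 44/125 ≈ 0.35200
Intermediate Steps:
r(s) = s + s² (r(s) = s² + s = s + s²)
(121 + o)/(r(10) - 485) = (121 - 253)/(10*(1 + 10) - 485) = -132/(10*11 - 485) = -132/(110 - 485) = -132/(-375) = -132*(-1/375) = 44/125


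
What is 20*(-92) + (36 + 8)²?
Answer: 96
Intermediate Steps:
20*(-92) + (36 + 8)² = -1840 + 44² = -1840 + 1936 = 96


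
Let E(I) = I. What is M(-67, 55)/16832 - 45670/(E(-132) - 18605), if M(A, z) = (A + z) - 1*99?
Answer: 766637633/315381184 ≈ 2.4308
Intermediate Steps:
M(A, z) = -99 + A + z (M(A, z) = (A + z) - 99 = -99 + A + z)
M(-67, 55)/16832 - 45670/(E(-132) - 18605) = (-99 - 67 + 55)/16832 - 45670/(-132 - 18605) = -111*1/16832 - 45670/(-18737) = -111/16832 - 45670*(-1/18737) = -111/16832 + 45670/18737 = 766637633/315381184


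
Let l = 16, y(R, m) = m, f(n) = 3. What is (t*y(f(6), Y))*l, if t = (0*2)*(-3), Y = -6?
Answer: 0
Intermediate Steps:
t = 0 (t = 0*(-3) = 0)
(t*y(f(6), Y))*l = (0*(-6))*16 = 0*16 = 0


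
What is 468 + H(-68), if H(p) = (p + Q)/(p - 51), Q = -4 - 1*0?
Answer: 55764/119 ≈ 468.60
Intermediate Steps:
Q = -4 (Q = -4 + 0 = -4)
H(p) = (-4 + p)/(-51 + p) (H(p) = (p - 4)/(p - 51) = (-4 + p)/(-51 + p))
468 + H(-68) = 468 + (-4 - 68)/(-51 - 68) = 468 - 72/(-119) = 468 - 1/119*(-72) = 468 + 72/119 = 55764/119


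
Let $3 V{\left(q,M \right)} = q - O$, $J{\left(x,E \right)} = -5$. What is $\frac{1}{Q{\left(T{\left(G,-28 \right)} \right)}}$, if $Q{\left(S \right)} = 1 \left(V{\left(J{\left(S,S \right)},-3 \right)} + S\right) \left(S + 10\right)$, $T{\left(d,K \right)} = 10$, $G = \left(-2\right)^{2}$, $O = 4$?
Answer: $\frac{1}{140} \approx 0.0071429$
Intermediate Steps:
$G = 4$
$V{\left(q,M \right)} = - \frac{4}{3} + \frac{q}{3}$ ($V{\left(q,M \right)} = \frac{q - 4}{3} = \frac{-4 + q}{3} = - \frac{4}{3} + \frac{q}{3}$)
$Q{\left(S \right)} = \left(-3 + S\right) \left(10 + S\right)$ ($Q{\left(S \right)} = 1 \left(\left(- \frac{4}{3} + \frac{1}{3} \left(-5\right)\right) + S\right) \left(S + 10\right) = 1 \left(\left(- \frac{4}{3} - \frac{5}{3}\right) + S\right) \left(10 + S\right) = 1 \left(-3 + S\right) \left(10 + S\right) = \left(-3 + S\right) \left(10 + S\right)$)
$\frac{1}{Q{\left(T{\left(G,-28 \right)} \right)}} = \frac{1}{-30 + 10^{2} + 7 \cdot 10} = \frac{1}{-30 + 100 + 70} = \frac{1}{140}$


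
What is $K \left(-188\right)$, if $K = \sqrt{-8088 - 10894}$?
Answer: $- 188 i \sqrt{18982} \approx - 25902.0 i$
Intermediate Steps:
$K = i \sqrt{18982}$ ($K = \sqrt{-8088 - 10894} = \sqrt{-18982} = i \sqrt{18982} \approx 137.78 i$)
$K \left(-188\right) = i \sqrt{18982} \left(-188\right) = - 188 i \sqrt{18982}$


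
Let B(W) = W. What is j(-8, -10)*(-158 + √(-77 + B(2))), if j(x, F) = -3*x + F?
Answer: -2212 + 70*I*√3 ≈ -2212.0 + 121.24*I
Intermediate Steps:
j(x, F) = F - 3*x
j(-8, -10)*(-158 + √(-77 + B(2))) = (-10 - 3*(-8))*(-158 + √(-77 + 2)) = (-10 + 24)*(-158 + √(-75)) = 14*(-158 + 5*I*√3) = -2212 + 70*I*√3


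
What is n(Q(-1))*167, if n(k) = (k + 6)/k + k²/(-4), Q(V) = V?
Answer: -3507/4 ≈ -876.75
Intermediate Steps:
n(k) = -k²/4 + (6 + k)/k (n(k) = (6 + k)/k + k²*(-¼) = (6 + k)/k - k²/4 = -k²/4 + (6 + k)/k)
n(Q(-1))*167 = (1 + 6/(-1) - ¼*(-1)²)*167 = (1 + 6*(-1) - ¼*1)*167 = (1 - 6 - ¼)*167 = -21/4*167 = -3507/4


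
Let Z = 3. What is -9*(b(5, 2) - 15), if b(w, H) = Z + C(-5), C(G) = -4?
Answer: 144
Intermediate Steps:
b(w, H) = -1 (b(w, H) = 3 - 4 = -1)
-9*(b(5, 2) - 15) = -9*(-1 - 15) = -9*(-16) = 144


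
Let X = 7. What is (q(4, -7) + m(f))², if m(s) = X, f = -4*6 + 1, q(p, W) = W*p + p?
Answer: 289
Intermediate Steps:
q(p, W) = p + W*p
f = -23 (f = -24 + 1 = -23)
m(s) = 7
(q(4, -7) + m(f))² = (4*(1 - 7) + 7)² = (4*(-6) + 7)² = (-24 + 7)² = (-17)² = 289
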